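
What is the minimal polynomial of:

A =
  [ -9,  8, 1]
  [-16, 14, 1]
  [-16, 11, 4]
x^3 - 9*x^2 + 27*x - 27

The characteristic polynomial is χ_A(x) = (x - 3)^3, so the eigenvalues are known. The minimal polynomial is
  m_A(x) = Π_λ (x − λ)^{k_λ}
where k_λ is the size of the *largest* Jordan block for λ (equivalently, the smallest k with (A − λI)^k v = 0 for every generalised eigenvector v of λ).

  λ = 3: largest Jordan block has size 3, contributing (x − 3)^3

So m_A(x) = (x - 3)^3 = x^3 - 9*x^2 + 27*x - 27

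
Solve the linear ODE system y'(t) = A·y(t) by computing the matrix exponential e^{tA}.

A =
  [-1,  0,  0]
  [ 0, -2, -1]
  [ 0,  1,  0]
e^{tA} =
  [exp(-t), 0, 0]
  [0, -t*exp(-t) + exp(-t), -t*exp(-t)]
  [0, t*exp(-t), t*exp(-t) + exp(-t)]

Strategy: write A = P · J · P⁻¹ where J is a Jordan canonical form, so e^{tA} = P · e^{tJ} · P⁻¹, and e^{tJ} can be computed block-by-block.

A has Jordan form
J =
  [-1,  1,  0]
  [ 0, -1,  0]
  [ 0,  0, -1]
(up to reordering of blocks).

Per-block formulas:
  For a 2×2 Jordan block J_2(-1): exp(t · J_2(-1)) = e^(-1t)·(I + t·N), where N is the 2×2 nilpotent shift.
  For a 1×1 block at λ = -1: exp(t · [-1]) = [e^(-1t)].

After assembling e^{tJ} and conjugating by P, we get:

e^{tA} =
  [exp(-t), 0, 0]
  [0, -t*exp(-t) + exp(-t), -t*exp(-t)]
  [0, t*exp(-t), t*exp(-t) + exp(-t)]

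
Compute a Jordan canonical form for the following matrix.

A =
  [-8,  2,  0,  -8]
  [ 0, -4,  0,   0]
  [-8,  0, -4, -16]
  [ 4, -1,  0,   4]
J_2(-4) ⊕ J_1(-4) ⊕ J_1(0)

The characteristic polynomial is
  det(x·I − A) = x^4 + 12*x^3 + 48*x^2 + 64*x = x*(x + 4)^3

Eigenvalues and multiplicities (the geometric multiplicity of λ is n − rank(A − λI), which equals the number of Jordan blocks for λ):
  λ = -4: algebraic multiplicity = 3, geometric multiplicity = 2
  λ = 0: algebraic multiplicity = 1, geometric multiplicity = 1

Determining the block sizes for each eigenvalue:
  λ = -4: 2 blocks summing to 3 forces exactly one block of size 2 and the rest size 1 → block sizes [2, 1]
  λ = 0: one block (gm = 1), so the single block has size am = 1 → block sizes [1]

Assembling the blocks gives a Jordan form
J =
  [-4,  1,  0, 0]
  [ 0, -4,  0, 0]
  [ 0,  0, -4, 0]
  [ 0,  0,  0, 0]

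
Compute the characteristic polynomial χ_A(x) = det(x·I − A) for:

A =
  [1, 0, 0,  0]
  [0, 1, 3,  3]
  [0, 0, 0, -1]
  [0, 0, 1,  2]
x^4 - 4*x^3 + 6*x^2 - 4*x + 1

Expanding det(x·I − A) (e.g. by cofactor expansion or by noting that A is similar to its Jordan form J, which has the same characteristic polynomial as A) gives
  χ_A(x) = x^4 - 4*x^3 + 6*x^2 - 4*x + 1
which factors as (x - 1)^4. The eigenvalues (with algebraic multiplicities) are λ = 1 with multiplicity 4.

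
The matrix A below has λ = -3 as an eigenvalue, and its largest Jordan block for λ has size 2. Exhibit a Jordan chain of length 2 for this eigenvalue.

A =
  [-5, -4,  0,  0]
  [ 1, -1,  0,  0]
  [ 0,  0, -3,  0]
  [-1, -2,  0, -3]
A Jordan chain for λ = -3 of length 2:
v_1 = (-2, 1, 0, -1)ᵀ
v_2 = (1, 0, 0, 0)ᵀ

Let N = A − (-3)·I. We want v_2 with N^2 v_2 = 0 but N^1 v_2 ≠ 0; then v_{j-1} := N · v_j for j = 2, …, 2.

Pick v_2 = (1, 0, 0, 0)ᵀ.
Then v_1 = N · v_2 = (-2, 1, 0, -1)ᵀ.

Sanity check: (A − (-3)·I) v_1 = (0, 0, 0, 0)ᵀ = 0. ✓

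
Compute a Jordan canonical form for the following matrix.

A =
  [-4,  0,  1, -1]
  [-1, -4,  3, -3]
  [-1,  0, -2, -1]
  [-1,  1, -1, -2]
J_3(-3) ⊕ J_1(-3)

The characteristic polynomial is
  det(x·I − A) = x^4 + 12*x^3 + 54*x^2 + 108*x + 81 = (x + 3)^4

Eigenvalues and multiplicities (the geometric multiplicity of λ is n − rank(A − λI), which equals the number of Jordan blocks for λ):
  λ = -3: algebraic multiplicity = 4, geometric multiplicity = 2

Determining the block sizes for each eigenvalue:
  λ = -3: with am = 4 and gm = 2, the partition is not yet determined (e.g. several partitions of 4 into 2 parts exist). Let N = A − (-3)·I. Computing rank(N^1) = 2, rank(N^2) = 1, rank(N^3) = 0; the number of blocks of size ≥ j is rank(N^{j−1}) − rank(N^j), giving [2, 1, 1]. So we have 1 block(s) of size 3, 1 block(s) of size 1 → block sizes [3, 1]

Assembling the blocks gives a Jordan form
J =
  [-3,  1,  0,  0]
  [ 0, -3,  1,  0]
  [ 0,  0, -3,  0]
  [ 0,  0,  0, -3]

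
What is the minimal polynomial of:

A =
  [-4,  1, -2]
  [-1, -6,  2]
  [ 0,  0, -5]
x^2 + 10*x + 25

The characteristic polynomial is χ_A(x) = (x + 5)^3, so the eigenvalues are known. The minimal polynomial is
  m_A(x) = Π_λ (x − λ)^{k_λ}
where k_λ is the size of the *largest* Jordan block for λ (equivalently, the smallest k with (A − λI)^k v = 0 for every generalised eigenvector v of λ).

  λ = -5: largest Jordan block has size 2, contributing (x + 5)^2

So m_A(x) = (x + 5)^2 = x^2 + 10*x + 25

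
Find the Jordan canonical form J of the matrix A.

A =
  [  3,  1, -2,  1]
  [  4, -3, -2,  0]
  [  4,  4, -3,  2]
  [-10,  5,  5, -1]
J_3(-1) ⊕ J_1(-1)

The characteristic polynomial is
  det(x·I − A) = x^4 + 4*x^3 + 6*x^2 + 4*x + 1 = (x + 1)^4

Eigenvalues and multiplicities (the geometric multiplicity of λ is n − rank(A − λI), which equals the number of Jordan blocks for λ):
  λ = -1: algebraic multiplicity = 4, geometric multiplicity = 2

Determining the block sizes for each eigenvalue:
  λ = -1: with am = 4 and gm = 2, the partition is not yet determined (e.g. several partitions of 4 into 2 parts exist). Let N = A − (-1)·I. Computing rank(N^1) = 2, rank(N^2) = 1, rank(N^3) = 0; the number of blocks of size ≥ j is rank(N^{j−1}) − rank(N^j), giving [2, 1, 1]. So we have 1 block(s) of size 3, 1 block(s) of size 1 → block sizes [3, 1]

Assembling the blocks gives a Jordan form
J =
  [-1,  1,  0,  0]
  [ 0, -1,  1,  0]
  [ 0,  0, -1,  0]
  [ 0,  0,  0, -1]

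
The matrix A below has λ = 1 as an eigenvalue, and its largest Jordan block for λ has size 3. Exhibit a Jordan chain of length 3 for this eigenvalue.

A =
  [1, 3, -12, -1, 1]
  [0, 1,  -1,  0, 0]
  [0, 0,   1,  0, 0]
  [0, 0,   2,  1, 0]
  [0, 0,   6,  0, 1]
A Jordan chain for λ = 1 of length 3:
v_1 = (1, 0, 0, 0, 0)ᵀ
v_2 = (-12, -1, 0, 2, 6)ᵀ
v_3 = (0, 0, 1, 0, 0)ᵀ

Let N = A − (1)·I. We want v_3 with N^3 v_3 = 0 but N^2 v_3 ≠ 0; then v_{j-1} := N · v_j for j = 3, …, 2.

Pick v_3 = (0, 0, 1, 0, 0)ᵀ.
Then v_2 = N · v_3 = (-12, -1, 0, 2, 6)ᵀ.
Then v_1 = N · v_2 = (1, 0, 0, 0, 0)ᵀ.

Sanity check: (A − (1)·I) v_1 = (0, 0, 0, 0, 0)ᵀ = 0. ✓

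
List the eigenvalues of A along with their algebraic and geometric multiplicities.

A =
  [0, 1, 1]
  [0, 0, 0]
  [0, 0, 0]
λ = 0: alg = 3, geom = 2

Step 1 — factor the characteristic polynomial to read off the algebraic multiplicities:
  χ_A(x) = x^3

Step 2 — compute geometric multiplicities via the rank-nullity identity g(λ) = n − rank(A − λI):
  rank(A − (0)·I) = 1, so dim ker(A − (0)·I) = n − 1 = 2

Summary:
  λ = 0: algebraic multiplicity = 3, geometric multiplicity = 2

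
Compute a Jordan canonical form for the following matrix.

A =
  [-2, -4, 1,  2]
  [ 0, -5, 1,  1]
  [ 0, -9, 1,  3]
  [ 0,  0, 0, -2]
J_3(-2) ⊕ J_1(-2)

The characteristic polynomial is
  det(x·I − A) = x^4 + 8*x^3 + 24*x^2 + 32*x + 16 = (x + 2)^4

Eigenvalues and multiplicities (the geometric multiplicity of λ is n − rank(A − λI), which equals the number of Jordan blocks for λ):
  λ = -2: algebraic multiplicity = 4, geometric multiplicity = 2

Determining the block sizes for each eigenvalue:
  λ = -2: with am = 4 and gm = 2, the partition is not yet determined (e.g. several partitions of 4 into 2 parts exist). Let N = A − (-2)·I. Computing rank(N^1) = 2, rank(N^2) = 1, rank(N^3) = 0; the number of blocks of size ≥ j is rank(N^{j−1}) − rank(N^j), giving [2, 1, 1]. So we have 1 block(s) of size 3, 1 block(s) of size 1 → block sizes [3, 1]

Assembling the blocks gives a Jordan form
J =
  [-2,  1,  0,  0]
  [ 0, -2,  1,  0]
  [ 0,  0, -2,  0]
  [ 0,  0,  0, -2]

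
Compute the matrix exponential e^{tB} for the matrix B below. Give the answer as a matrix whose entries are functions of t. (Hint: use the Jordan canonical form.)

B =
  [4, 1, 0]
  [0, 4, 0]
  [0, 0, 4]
e^{tB} =
  [exp(4*t), t*exp(4*t), 0]
  [0, exp(4*t), 0]
  [0, 0, exp(4*t)]

Strategy: write B = P · J · P⁻¹ where J is a Jordan canonical form, so e^{tB} = P · e^{tJ} · P⁻¹, and e^{tJ} can be computed block-by-block.

B has Jordan form
J =
  [4, 1, 0]
  [0, 4, 0]
  [0, 0, 4]
(up to reordering of blocks).

Per-block formulas:
  For a 1×1 block at λ = 4: exp(t · [4]) = [e^(4t)].
  For a 2×2 Jordan block J_2(4): exp(t · J_2(4)) = e^(4t)·(I + t·N), where N is the 2×2 nilpotent shift.

After assembling e^{tJ} and conjugating by P, we get:

e^{tB} =
  [exp(4*t), t*exp(4*t), 0]
  [0, exp(4*t), 0]
  [0, 0, exp(4*t)]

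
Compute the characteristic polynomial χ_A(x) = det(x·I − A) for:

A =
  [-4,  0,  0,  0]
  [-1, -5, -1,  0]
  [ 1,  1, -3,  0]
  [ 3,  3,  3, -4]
x^4 + 16*x^3 + 96*x^2 + 256*x + 256

Expanding det(x·I − A) (e.g. by cofactor expansion or by noting that A is similar to its Jordan form J, which has the same characteristic polynomial as A) gives
  χ_A(x) = x^4 + 16*x^3 + 96*x^2 + 256*x + 256
which factors as (x + 4)^4. The eigenvalues (with algebraic multiplicities) are λ = -4 with multiplicity 4.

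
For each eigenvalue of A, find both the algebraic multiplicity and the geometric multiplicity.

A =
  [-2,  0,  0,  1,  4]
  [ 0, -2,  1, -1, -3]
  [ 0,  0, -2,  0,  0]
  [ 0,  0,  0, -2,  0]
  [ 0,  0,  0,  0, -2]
λ = -2: alg = 5, geom = 3

Step 1 — factor the characteristic polynomial to read off the algebraic multiplicities:
  χ_A(x) = (x + 2)^5

Step 2 — compute geometric multiplicities via the rank-nullity identity g(λ) = n − rank(A − λI):
  rank(A − (-2)·I) = 2, so dim ker(A − (-2)·I) = n − 2 = 3

Summary:
  λ = -2: algebraic multiplicity = 5, geometric multiplicity = 3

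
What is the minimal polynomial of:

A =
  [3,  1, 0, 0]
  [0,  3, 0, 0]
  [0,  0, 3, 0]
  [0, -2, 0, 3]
x^2 - 6*x + 9

The characteristic polynomial is χ_A(x) = (x - 3)^4, so the eigenvalues are known. The minimal polynomial is
  m_A(x) = Π_λ (x − λ)^{k_λ}
where k_λ is the size of the *largest* Jordan block for λ (equivalently, the smallest k with (A − λI)^k v = 0 for every generalised eigenvector v of λ).

  λ = 3: largest Jordan block has size 2, contributing (x − 3)^2

So m_A(x) = (x - 3)^2 = x^2 - 6*x + 9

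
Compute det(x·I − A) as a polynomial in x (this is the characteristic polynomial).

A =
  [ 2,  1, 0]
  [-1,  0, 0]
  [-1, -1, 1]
x^3 - 3*x^2 + 3*x - 1

Expanding det(x·I − A) (e.g. by cofactor expansion or by noting that A is similar to its Jordan form J, which has the same characteristic polynomial as A) gives
  χ_A(x) = x^3 - 3*x^2 + 3*x - 1
which factors as (x - 1)^3. The eigenvalues (with algebraic multiplicities) are λ = 1 with multiplicity 3.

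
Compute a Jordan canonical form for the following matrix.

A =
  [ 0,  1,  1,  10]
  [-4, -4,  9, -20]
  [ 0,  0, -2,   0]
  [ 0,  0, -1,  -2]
J_3(-2) ⊕ J_1(-2)

The characteristic polynomial is
  det(x·I − A) = x^4 + 8*x^3 + 24*x^2 + 32*x + 16 = (x + 2)^4

Eigenvalues and multiplicities (the geometric multiplicity of λ is n − rank(A − λI), which equals the number of Jordan blocks for λ):
  λ = -2: algebraic multiplicity = 4, geometric multiplicity = 2

Determining the block sizes for each eigenvalue:
  λ = -2: with am = 4 and gm = 2, the partition is not yet determined (e.g. several partitions of 4 into 2 parts exist). Let N = A − (-2)·I. Computing rank(N^1) = 2, rank(N^2) = 1, rank(N^3) = 0; the number of blocks of size ≥ j is rank(N^{j−1}) − rank(N^j), giving [2, 1, 1]. So we have 1 block(s) of size 3, 1 block(s) of size 1 → block sizes [3, 1]

Assembling the blocks gives a Jordan form
J =
  [-2,  1,  0,  0]
  [ 0, -2,  1,  0]
  [ 0,  0, -2,  0]
  [ 0,  0,  0, -2]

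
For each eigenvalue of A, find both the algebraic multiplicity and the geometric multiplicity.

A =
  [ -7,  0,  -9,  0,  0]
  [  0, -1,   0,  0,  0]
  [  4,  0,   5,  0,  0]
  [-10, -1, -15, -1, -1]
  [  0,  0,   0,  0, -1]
λ = -1: alg = 5, geom = 3

Step 1 — factor the characteristic polynomial to read off the algebraic multiplicities:
  χ_A(x) = (x + 1)^5

Step 2 — compute geometric multiplicities via the rank-nullity identity g(λ) = n − rank(A − λI):
  rank(A − (-1)·I) = 2, so dim ker(A − (-1)·I) = n − 2 = 3

Summary:
  λ = -1: algebraic multiplicity = 5, geometric multiplicity = 3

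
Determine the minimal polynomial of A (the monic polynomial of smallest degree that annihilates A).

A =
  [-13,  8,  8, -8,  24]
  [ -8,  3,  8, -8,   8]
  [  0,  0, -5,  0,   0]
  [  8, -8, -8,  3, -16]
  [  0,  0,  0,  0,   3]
x^2 + 2*x - 15

The characteristic polynomial is χ_A(x) = (x - 3)^2*(x + 5)^3, so the eigenvalues are known. The minimal polynomial is
  m_A(x) = Π_λ (x − λ)^{k_λ}
where k_λ is the size of the *largest* Jordan block for λ (equivalently, the smallest k with (A − λI)^k v = 0 for every generalised eigenvector v of λ).

  λ = -5: largest Jordan block has size 1, contributing (x + 5)
  λ = 3: largest Jordan block has size 1, contributing (x − 3)

So m_A(x) = (x - 3)*(x + 5) = x^2 + 2*x - 15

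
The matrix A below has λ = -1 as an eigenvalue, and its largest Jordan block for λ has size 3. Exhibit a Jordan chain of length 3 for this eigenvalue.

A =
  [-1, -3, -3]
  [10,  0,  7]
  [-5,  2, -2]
A Jordan chain for λ = -1 of length 3:
v_1 = (-15, -25, 25)ᵀ
v_2 = (0, 10, -5)ᵀ
v_3 = (1, 0, 0)ᵀ

Let N = A − (-1)·I. We want v_3 with N^3 v_3 = 0 but N^2 v_3 ≠ 0; then v_{j-1} := N · v_j for j = 3, …, 2.

Pick v_3 = (1, 0, 0)ᵀ.
Then v_2 = N · v_3 = (0, 10, -5)ᵀ.
Then v_1 = N · v_2 = (-15, -25, 25)ᵀ.

Sanity check: (A − (-1)·I) v_1 = (0, 0, 0)ᵀ = 0. ✓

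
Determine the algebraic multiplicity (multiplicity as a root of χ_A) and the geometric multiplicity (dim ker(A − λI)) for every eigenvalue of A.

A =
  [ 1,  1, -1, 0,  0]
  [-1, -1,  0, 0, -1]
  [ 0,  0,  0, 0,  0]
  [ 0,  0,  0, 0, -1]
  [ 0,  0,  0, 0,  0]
λ = 0: alg = 5, geom = 2

Step 1 — factor the characteristic polynomial to read off the algebraic multiplicities:
  χ_A(x) = x^5

Step 2 — compute geometric multiplicities via the rank-nullity identity g(λ) = n − rank(A − λI):
  rank(A − (0)·I) = 3, so dim ker(A − (0)·I) = n − 3 = 2

Summary:
  λ = 0: algebraic multiplicity = 5, geometric multiplicity = 2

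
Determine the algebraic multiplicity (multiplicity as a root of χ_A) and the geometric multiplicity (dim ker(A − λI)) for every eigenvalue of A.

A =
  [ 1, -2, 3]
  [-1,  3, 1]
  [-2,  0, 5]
λ = 3: alg = 3, geom = 1

Step 1 — factor the characteristic polynomial to read off the algebraic multiplicities:
  χ_A(x) = (x - 3)^3

Step 2 — compute geometric multiplicities via the rank-nullity identity g(λ) = n − rank(A − λI):
  rank(A − (3)·I) = 2, so dim ker(A − (3)·I) = n − 2 = 1

Summary:
  λ = 3: algebraic multiplicity = 3, geometric multiplicity = 1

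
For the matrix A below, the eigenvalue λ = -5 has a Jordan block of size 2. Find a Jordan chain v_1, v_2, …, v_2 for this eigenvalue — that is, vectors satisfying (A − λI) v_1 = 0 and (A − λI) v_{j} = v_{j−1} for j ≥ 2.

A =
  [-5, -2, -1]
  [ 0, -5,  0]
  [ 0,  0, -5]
A Jordan chain for λ = -5 of length 2:
v_1 = (-2, 0, 0)ᵀ
v_2 = (0, 1, 0)ᵀ

Let N = A − (-5)·I. We want v_2 with N^2 v_2 = 0 but N^1 v_2 ≠ 0; then v_{j-1} := N · v_j for j = 2, …, 2.

Pick v_2 = (0, 1, 0)ᵀ.
Then v_1 = N · v_2 = (-2, 0, 0)ᵀ.

Sanity check: (A − (-5)·I) v_1 = (0, 0, 0)ᵀ = 0. ✓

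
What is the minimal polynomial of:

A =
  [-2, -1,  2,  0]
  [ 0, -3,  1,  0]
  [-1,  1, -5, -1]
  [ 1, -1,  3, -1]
x^4 + 11*x^3 + 45*x^2 + 81*x + 54

The characteristic polynomial is χ_A(x) = (x + 2)*(x + 3)^3, so the eigenvalues are known. The minimal polynomial is
  m_A(x) = Π_λ (x − λ)^{k_λ}
where k_λ is the size of the *largest* Jordan block for λ (equivalently, the smallest k with (A − λI)^k v = 0 for every generalised eigenvector v of λ).

  λ = -3: largest Jordan block has size 3, contributing (x + 3)^3
  λ = -2: largest Jordan block has size 1, contributing (x + 2)

So m_A(x) = (x + 2)*(x + 3)^3 = x^4 + 11*x^3 + 45*x^2 + 81*x + 54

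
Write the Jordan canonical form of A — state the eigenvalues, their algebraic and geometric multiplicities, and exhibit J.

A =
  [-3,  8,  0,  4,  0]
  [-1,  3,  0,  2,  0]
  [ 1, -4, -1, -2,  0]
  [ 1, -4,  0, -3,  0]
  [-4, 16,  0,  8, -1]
J_2(-1) ⊕ J_1(-1) ⊕ J_1(-1) ⊕ J_1(-1)

The characteristic polynomial is
  det(x·I − A) = x^5 + 5*x^4 + 10*x^3 + 10*x^2 + 5*x + 1 = (x + 1)^5

Eigenvalues and multiplicities (the geometric multiplicity of λ is n − rank(A − λI), which equals the number of Jordan blocks for λ):
  λ = -1: algebraic multiplicity = 5, geometric multiplicity = 4

Determining the block sizes for each eigenvalue:
  λ = -1: 4 blocks summing to 5 forces exactly one block of size 2 and the rest size 1 → block sizes [2, 1, 1, 1]

Assembling the blocks gives a Jordan form
J =
  [-1,  1,  0,  0,  0]
  [ 0, -1,  0,  0,  0]
  [ 0,  0, -1,  0,  0]
  [ 0,  0,  0, -1,  0]
  [ 0,  0,  0,  0, -1]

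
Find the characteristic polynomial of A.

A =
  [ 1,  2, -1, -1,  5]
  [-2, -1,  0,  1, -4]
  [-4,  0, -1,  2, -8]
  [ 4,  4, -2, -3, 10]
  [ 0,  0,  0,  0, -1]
x^5 + 5*x^4 + 10*x^3 + 10*x^2 + 5*x + 1

Expanding det(x·I − A) (e.g. by cofactor expansion or by noting that A is similar to its Jordan form J, which has the same characteristic polynomial as A) gives
  χ_A(x) = x^5 + 5*x^4 + 10*x^3 + 10*x^2 + 5*x + 1
which factors as (x + 1)^5. The eigenvalues (with algebraic multiplicities) are λ = -1 with multiplicity 5.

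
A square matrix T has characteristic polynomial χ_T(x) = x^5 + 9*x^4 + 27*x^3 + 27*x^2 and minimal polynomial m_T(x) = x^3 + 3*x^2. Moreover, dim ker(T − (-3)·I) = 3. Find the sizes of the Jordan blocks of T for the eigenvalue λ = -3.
Block sizes for λ = -3: [1, 1, 1]

Step 1 — from the characteristic polynomial, algebraic multiplicity of λ = -3 is 3. From dim ker(T − (-3)·I) = 3, there are exactly 3 Jordan blocks for λ = -3.
Step 2 — from the minimal polynomial, the factor (x + 3) tells us the largest block for λ = -3 has size 1.
Step 3 — with total size 3, 3 blocks, and largest block 1, the block sizes (in nonincreasing order) are [1, 1, 1].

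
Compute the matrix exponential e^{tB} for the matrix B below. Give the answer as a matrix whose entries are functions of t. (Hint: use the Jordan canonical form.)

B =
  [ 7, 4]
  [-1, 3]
e^{tB} =
  [2*t*exp(5*t) + exp(5*t), 4*t*exp(5*t)]
  [-t*exp(5*t), -2*t*exp(5*t) + exp(5*t)]

Strategy: write B = P · J · P⁻¹ where J is a Jordan canonical form, so e^{tB} = P · e^{tJ} · P⁻¹, and e^{tJ} can be computed block-by-block.

B has Jordan form
J =
  [5, 1]
  [0, 5]
(up to reordering of blocks).

Per-block formulas:
  For a 2×2 Jordan block J_2(5): exp(t · J_2(5)) = e^(5t)·(I + t·N), where N is the 2×2 nilpotent shift.

After assembling e^{tJ} and conjugating by P, we get:

e^{tB} =
  [2*t*exp(5*t) + exp(5*t), 4*t*exp(5*t)]
  [-t*exp(5*t), -2*t*exp(5*t) + exp(5*t)]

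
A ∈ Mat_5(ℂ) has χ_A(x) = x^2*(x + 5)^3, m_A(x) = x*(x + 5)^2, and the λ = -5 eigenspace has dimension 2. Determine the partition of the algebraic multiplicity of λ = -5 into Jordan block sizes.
Block sizes for λ = -5: [2, 1]

Step 1 — from the characteristic polynomial, algebraic multiplicity of λ = -5 is 3. From dim ker(A − (-5)·I) = 2, there are exactly 2 Jordan blocks for λ = -5.
Step 2 — from the minimal polynomial, the factor (x + 5)^2 tells us the largest block for λ = -5 has size 2.
Step 3 — with total size 3, 2 blocks, and largest block 2, the block sizes (in nonincreasing order) are [2, 1].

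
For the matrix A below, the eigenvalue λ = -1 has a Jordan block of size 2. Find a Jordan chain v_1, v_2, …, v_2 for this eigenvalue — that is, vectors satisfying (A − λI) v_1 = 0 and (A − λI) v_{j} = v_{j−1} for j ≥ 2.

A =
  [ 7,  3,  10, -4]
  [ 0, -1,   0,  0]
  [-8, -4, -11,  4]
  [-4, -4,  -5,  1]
A Jordan chain for λ = -1 of length 2:
v_1 = (8, 0, -8, -4)ᵀ
v_2 = (1, 0, 0, 0)ᵀ

Let N = A − (-1)·I. We want v_2 with N^2 v_2 = 0 but N^1 v_2 ≠ 0; then v_{j-1} := N · v_j for j = 2, …, 2.

Pick v_2 = (1, 0, 0, 0)ᵀ.
Then v_1 = N · v_2 = (8, 0, -8, -4)ᵀ.

Sanity check: (A − (-1)·I) v_1 = (0, 0, 0, 0)ᵀ = 0. ✓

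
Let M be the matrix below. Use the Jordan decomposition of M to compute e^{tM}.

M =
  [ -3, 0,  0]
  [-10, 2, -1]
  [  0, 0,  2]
e^{tM} =
  [exp(-3*t), 0, 0]
  [-2*exp(2*t) + 2*exp(-3*t), exp(2*t), -t*exp(2*t)]
  [0, 0, exp(2*t)]

Strategy: write M = P · J · P⁻¹ where J is a Jordan canonical form, so e^{tM} = P · e^{tJ} · P⁻¹, and e^{tJ} can be computed block-by-block.

M has Jordan form
J =
  [-3, 0, 0]
  [ 0, 2, 1]
  [ 0, 0, 2]
(up to reordering of blocks).

Per-block formulas:
  For a 1×1 block at λ = -3: exp(t · [-3]) = [e^(-3t)].
  For a 2×2 Jordan block J_2(2): exp(t · J_2(2)) = e^(2t)·(I + t·N), where N is the 2×2 nilpotent shift.

After assembling e^{tJ} and conjugating by P, we get:

e^{tM} =
  [exp(-3*t), 0, 0]
  [-2*exp(2*t) + 2*exp(-3*t), exp(2*t), -t*exp(2*t)]
  [0, 0, exp(2*t)]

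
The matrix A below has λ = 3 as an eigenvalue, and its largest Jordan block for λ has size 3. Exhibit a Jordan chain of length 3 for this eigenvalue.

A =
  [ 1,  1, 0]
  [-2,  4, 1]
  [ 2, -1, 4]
A Jordan chain for λ = 3 of length 3:
v_1 = (2, 4, 0)ᵀ
v_2 = (-2, -2, 2)ᵀ
v_3 = (1, 0, 0)ᵀ

Let N = A − (3)·I. We want v_3 with N^3 v_3 = 0 but N^2 v_3 ≠ 0; then v_{j-1} := N · v_j for j = 3, …, 2.

Pick v_3 = (1, 0, 0)ᵀ.
Then v_2 = N · v_3 = (-2, -2, 2)ᵀ.
Then v_1 = N · v_2 = (2, 4, 0)ᵀ.

Sanity check: (A − (3)·I) v_1 = (0, 0, 0)ᵀ = 0. ✓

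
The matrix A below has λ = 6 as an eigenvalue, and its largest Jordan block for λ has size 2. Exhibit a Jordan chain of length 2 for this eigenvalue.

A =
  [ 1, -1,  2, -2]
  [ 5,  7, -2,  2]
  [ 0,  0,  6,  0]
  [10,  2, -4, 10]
A Jordan chain for λ = 6 of length 2:
v_1 = (-5, 5, 0, 10)ᵀ
v_2 = (1, 0, 0, 0)ᵀ

Let N = A − (6)·I. We want v_2 with N^2 v_2 = 0 but N^1 v_2 ≠ 0; then v_{j-1} := N · v_j for j = 2, …, 2.

Pick v_2 = (1, 0, 0, 0)ᵀ.
Then v_1 = N · v_2 = (-5, 5, 0, 10)ᵀ.

Sanity check: (A − (6)·I) v_1 = (0, 0, 0, 0)ᵀ = 0. ✓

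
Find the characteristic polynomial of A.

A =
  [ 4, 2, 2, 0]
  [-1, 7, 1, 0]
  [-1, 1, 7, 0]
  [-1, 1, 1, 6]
x^4 - 24*x^3 + 216*x^2 - 864*x + 1296

Expanding det(x·I − A) (e.g. by cofactor expansion or by noting that A is similar to its Jordan form J, which has the same characteristic polynomial as A) gives
  χ_A(x) = x^4 - 24*x^3 + 216*x^2 - 864*x + 1296
which factors as (x - 6)^4. The eigenvalues (with algebraic multiplicities) are λ = 6 with multiplicity 4.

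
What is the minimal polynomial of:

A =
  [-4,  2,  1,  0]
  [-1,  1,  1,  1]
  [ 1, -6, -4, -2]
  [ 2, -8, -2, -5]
x^2 + 6*x + 9

The characteristic polynomial is χ_A(x) = (x + 3)^4, so the eigenvalues are known. The minimal polynomial is
  m_A(x) = Π_λ (x − λ)^{k_λ}
where k_λ is the size of the *largest* Jordan block for λ (equivalently, the smallest k with (A − λI)^k v = 0 for every generalised eigenvector v of λ).

  λ = -3: largest Jordan block has size 2, contributing (x + 3)^2

So m_A(x) = (x + 3)^2 = x^2 + 6*x + 9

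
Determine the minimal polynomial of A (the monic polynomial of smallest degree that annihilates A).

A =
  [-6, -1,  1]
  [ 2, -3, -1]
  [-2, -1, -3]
x^2 + 8*x + 16

The characteristic polynomial is χ_A(x) = (x + 4)^3, so the eigenvalues are known. The minimal polynomial is
  m_A(x) = Π_λ (x − λ)^{k_λ}
where k_λ is the size of the *largest* Jordan block for λ (equivalently, the smallest k with (A − λI)^k v = 0 for every generalised eigenvector v of λ).

  λ = -4: largest Jordan block has size 2, contributing (x + 4)^2

So m_A(x) = (x + 4)^2 = x^2 + 8*x + 16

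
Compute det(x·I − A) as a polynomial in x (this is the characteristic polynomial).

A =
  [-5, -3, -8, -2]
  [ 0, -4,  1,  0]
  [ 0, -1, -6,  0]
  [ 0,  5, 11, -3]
x^4 + 18*x^3 + 120*x^2 + 350*x + 375

Expanding det(x·I − A) (e.g. by cofactor expansion or by noting that A is similar to its Jordan form J, which has the same characteristic polynomial as A) gives
  χ_A(x) = x^4 + 18*x^3 + 120*x^2 + 350*x + 375
which factors as (x + 3)*(x + 5)^3. The eigenvalues (with algebraic multiplicities) are λ = -5 with multiplicity 3, λ = -3 with multiplicity 1.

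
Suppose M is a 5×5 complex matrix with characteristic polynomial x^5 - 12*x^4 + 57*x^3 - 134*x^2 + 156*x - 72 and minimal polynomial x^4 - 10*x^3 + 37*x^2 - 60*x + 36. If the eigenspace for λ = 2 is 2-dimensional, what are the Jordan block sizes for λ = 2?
Block sizes for λ = 2: [2, 1]

Step 1 — from the characteristic polynomial, algebraic multiplicity of λ = 2 is 3. From dim ker(M − (2)·I) = 2, there are exactly 2 Jordan blocks for λ = 2.
Step 2 — from the minimal polynomial, the factor (x − 2)^2 tells us the largest block for λ = 2 has size 2.
Step 3 — with total size 3, 2 blocks, and largest block 2, the block sizes (in nonincreasing order) are [2, 1].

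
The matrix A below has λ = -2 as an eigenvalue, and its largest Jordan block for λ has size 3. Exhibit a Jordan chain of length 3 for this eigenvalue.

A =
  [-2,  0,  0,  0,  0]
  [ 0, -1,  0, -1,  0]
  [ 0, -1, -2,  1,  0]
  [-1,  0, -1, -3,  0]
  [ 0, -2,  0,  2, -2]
A Jordan chain for λ = -2 of length 3:
v_1 = (0, 1, -1, 1, -2)ᵀ
v_2 = (0, 0, 0, -1, 0)ᵀ
v_3 = (1, 0, 0, 0, 0)ᵀ

Let N = A − (-2)·I. We want v_3 with N^3 v_3 = 0 but N^2 v_3 ≠ 0; then v_{j-1} := N · v_j for j = 3, …, 2.

Pick v_3 = (1, 0, 0, 0, 0)ᵀ.
Then v_2 = N · v_3 = (0, 0, 0, -1, 0)ᵀ.
Then v_1 = N · v_2 = (0, 1, -1, 1, -2)ᵀ.

Sanity check: (A − (-2)·I) v_1 = (0, 0, 0, 0, 0)ᵀ = 0. ✓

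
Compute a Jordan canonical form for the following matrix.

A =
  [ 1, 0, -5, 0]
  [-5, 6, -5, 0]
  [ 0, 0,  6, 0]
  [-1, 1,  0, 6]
J_1(1) ⊕ J_2(6) ⊕ J_1(6)

The characteristic polynomial is
  det(x·I − A) = x^4 - 19*x^3 + 126*x^2 - 324*x + 216 = (x - 6)^3*(x - 1)

Eigenvalues and multiplicities (the geometric multiplicity of λ is n − rank(A − λI), which equals the number of Jordan blocks for λ):
  λ = 1: algebraic multiplicity = 1, geometric multiplicity = 1
  λ = 6: algebraic multiplicity = 3, geometric multiplicity = 2

Determining the block sizes for each eigenvalue:
  λ = 1: one block (gm = 1), so the single block has size am = 1 → block sizes [1]
  λ = 6: 2 blocks summing to 3 forces exactly one block of size 2 and the rest size 1 → block sizes [2, 1]

Assembling the blocks gives a Jordan form
J =
  [1, 0, 0, 0]
  [0, 6, 1, 0]
  [0, 0, 6, 0]
  [0, 0, 0, 6]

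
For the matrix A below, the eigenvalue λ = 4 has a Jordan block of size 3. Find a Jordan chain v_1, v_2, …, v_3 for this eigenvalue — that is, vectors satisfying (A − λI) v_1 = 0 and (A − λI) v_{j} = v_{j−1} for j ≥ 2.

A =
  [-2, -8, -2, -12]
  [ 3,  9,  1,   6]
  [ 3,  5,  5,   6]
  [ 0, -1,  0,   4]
A Jordan chain for λ = 4 of length 3:
v_1 = (6, 0, 0, -3)ᵀ
v_2 = (-6, 3, 3, 0)ᵀ
v_3 = (1, 0, 0, 0)ᵀ

Let N = A − (4)·I. We want v_3 with N^3 v_3 = 0 but N^2 v_3 ≠ 0; then v_{j-1} := N · v_j for j = 3, …, 2.

Pick v_3 = (1, 0, 0, 0)ᵀ.
Then v_2 = N · v_3 = (-6, 3, 3, 0)ᵀ.
Then v_1 = N · v_2 = (6, 0, 0, -3)ᵀ.

Sanity check: (A − (4)·I) v_1 = (0, 0, 0, 0)ᵀ = 0. ✓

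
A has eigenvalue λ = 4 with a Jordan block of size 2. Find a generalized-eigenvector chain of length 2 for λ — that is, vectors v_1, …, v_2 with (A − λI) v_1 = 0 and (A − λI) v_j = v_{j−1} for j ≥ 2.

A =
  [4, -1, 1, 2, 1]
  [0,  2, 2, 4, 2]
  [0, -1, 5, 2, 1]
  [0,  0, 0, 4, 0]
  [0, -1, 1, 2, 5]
A Jordan chain for λ = 4 of length 2:
v_1 = (-1, -2, -1, 0, -1)ᵀ
v_2 = (0, 1, 0, 0, 0)ᵀ

Let N = A − (4)·I. We want v_2 with N^2 v_2 = 0 but N^1 v_2 ≠ 0; then v_{j-1} := N · v_j for j = 2, …, 2.

Pick v_2 = (0, 1, 0, 0, 0)ᵀ.
Then v_1 = N · v_2 = (-1, -2, -1, 0, -1)ᵀ.

Sanity check: (A − (4)·I) v_1 = (0, 0, 0, 0, 0)ᵀ = 0. ✓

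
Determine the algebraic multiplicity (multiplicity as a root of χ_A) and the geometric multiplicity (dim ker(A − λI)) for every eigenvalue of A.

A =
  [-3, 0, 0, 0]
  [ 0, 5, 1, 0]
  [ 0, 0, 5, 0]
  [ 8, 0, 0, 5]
λ = -3: alg = 1, geom = 1; λ = 5: alg = 3, geom = 2

Step 1 — factor the characteristic polynomial to read off the algebraic multiplicities:
  χ_A(x) = (x - 5)^3*(x + 3)

Step 2 — compute geometric multiplicities via the rank-nullity identity g(λ) = n − rank(A − λI):
  rank(A − (-3)·I) = 3, so dim ker(A − (-3)·I) = n − 3 = 1
  rank(A − (5)·I) = 2, so dim ker(A − (5)·I) = n − 2 = 2

Summary:
  λ = -3: algebraic multiplicity = 1, geometric multiplicity = 1
  λ = 5: algebraic multiplicity = 3, geometric multiplicity = 2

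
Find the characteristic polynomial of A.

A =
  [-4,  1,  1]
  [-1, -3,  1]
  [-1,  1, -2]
x^3 + 9*x^2 + 27*x + 27

Expanding det(x·I − A) (e.g. by cofactor expansion or by noting that A is similar to its Jordan form J, which has the same characteristic polynomial as A) gives
  χ_A(x) = x^3 + 9*x^2 + 27*x + 27
which factors as (x + 3)^3. The eigenvalues (with algebraic multiplicities) are λ = -3 with multiplicity 3.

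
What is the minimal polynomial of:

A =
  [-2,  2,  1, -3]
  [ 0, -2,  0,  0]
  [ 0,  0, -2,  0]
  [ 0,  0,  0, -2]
x^2 + 4*x + 4

The characteristic polynomial is χ_A(x) = (x + 2)^4, so the eigenvalues are known. The minimal polynomial is
  m_A(x) = Π_λ (x − λ)^{k_λ}
where k_λ is the size of the *largest* Jordan block for λ (equivalently, the smallest k with (A − λI)^k v = 0 for every generalised eigenvector v of λ).

  λ = -2: largest Jordan block has size 2, contributing (x + 2)^2

So m_A(x) = (x + 2)^2 = x^2 + 4*x + 4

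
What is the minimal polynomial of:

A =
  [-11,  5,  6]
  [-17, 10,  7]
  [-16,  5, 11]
x^3 - 10*x^2 + 25*x

The characteristic polynomial is χ_A(x) = x*(x - 5)^2, so the eigenvalues are known. The minimal polynomial is
  m_A(x) = Π_λ (x − λ)^{k_λ}
where k_λ is the size of the *largest* Jordan block for λ (equivalently, the smallest k with (A − λI)^k v = 0 for every generalised eigenvector v of λ).

  λ = 0: largest Jordan block has size 1, contributing (x − 0)
  λ = 5: largest Jordan block has size 2, contributing (x − 5)^2

So m_A(x) = x*(x - 5)^2 = x^3 - 10*x^2 + 25*x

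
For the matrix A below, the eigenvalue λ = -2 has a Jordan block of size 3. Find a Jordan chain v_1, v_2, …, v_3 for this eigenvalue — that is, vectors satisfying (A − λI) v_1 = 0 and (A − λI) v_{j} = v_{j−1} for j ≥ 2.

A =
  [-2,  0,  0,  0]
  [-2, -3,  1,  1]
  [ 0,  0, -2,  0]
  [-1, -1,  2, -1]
A Jordan chain for λ = -2 of length 3:
v_1 = (0, 1, 0, 1)ᵀ
v_2 = (0, -2, 0, -1)ᵀ
v_3 = (1, 0, 0, 0)ᵀ

Let N = A − (-2)·I. We want v_3 with N^3 v_3 = 0 but N^2 v_3 ≠ 0; then v_{j-1} := N · v_j for j = 3, …, 2.

Pick v_3 = (1, 0, 0, 0)ᵀ.
Then v_2 = N · v_3 = (0, -2, 0, -1)ᵀ.
Then v_1 = N · v_2 = (0, 1, 0, 1)ᵀ.

Sanity check: (A − (-2)·I) v_1 = (0, 0, 0, 0)ᵀ = 0. ✓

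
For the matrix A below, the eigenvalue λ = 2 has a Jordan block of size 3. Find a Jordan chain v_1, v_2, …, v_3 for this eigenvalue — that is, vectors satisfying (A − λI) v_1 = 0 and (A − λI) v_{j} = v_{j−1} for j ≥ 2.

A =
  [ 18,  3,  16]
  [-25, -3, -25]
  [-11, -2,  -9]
A Jordan chain for λ = 2 of length 3:
v_1 = (5, 0, -5)ᵀ
v_2 = (16, -25, -11)ᵀ
v_3 = (1, 0, 0)ᵀ

Let N = A − (2)·I. We want v_3 with N^3 v_3 = 0 but N^2 v_3 ≠ 0; then v_{j-1} := N · v_j for j = 3, …, 2.

Pick v_3 = (1, 0, 0)ᵀ.
Then v_2 = N · v_3 = (16, -25, -11)ᵀ.
Then v_1 = N · v_2 = (5, 0, -5)ᵀ.

Sanity check: (A − (2)·I) v_1 = (0, 0, 0)ᵀ = 0. ✓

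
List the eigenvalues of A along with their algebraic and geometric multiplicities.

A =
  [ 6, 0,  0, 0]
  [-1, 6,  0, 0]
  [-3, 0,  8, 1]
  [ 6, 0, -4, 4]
λ = 6: alg = 4, geom = 2

Step 1 — factor the characteristic polynomial to read off the algebraic multiplicities:
  χ_A(x) = (x - 6)^4

Step 2 — compute geometric multiplicities via the rank-nullity identity g(λ) = n − rank(A − λI):
  rank(A − (6)·I) = 2, so dim ker(A − (6)·I) = n − 2 = 2

Summary:
  λ = 6: algebraic multiplicity = 4, geometric multiplicity = 2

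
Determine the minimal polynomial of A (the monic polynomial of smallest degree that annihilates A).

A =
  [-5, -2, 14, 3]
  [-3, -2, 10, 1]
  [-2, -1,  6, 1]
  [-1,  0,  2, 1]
x^2

The characteristic polynomial is χ_A(x) = x^4, so the eigenvalues are known. The minimal polynomial is
  m_A(x) = Π_λ (x − λ)^{k_λ}
where k_λ is the size of the *largest* Jordan block for λ (equivalently, the smallest k with (A − λI)^k v = 0 for every generalised eigenvector v of λ).

  λ = 0: largest Jordan block has size 2, contributing (x − 0)^2

So m_A(x) = x^2 = x^2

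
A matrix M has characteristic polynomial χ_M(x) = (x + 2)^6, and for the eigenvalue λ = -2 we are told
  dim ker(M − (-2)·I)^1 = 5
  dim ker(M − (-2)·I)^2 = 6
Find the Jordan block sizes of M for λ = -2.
Block sizes for λ = -2: [2, 1, 1, 1, 1]

From the dimensions of kernels of powers, the number of Jordan blocks of size at least j is d_j − d_{j−1} where d_j = dim ker(N^j) (with d_0 = 0). Computing the differences gives [5, 1].
The number of blocks of size exactly k is (#blocks of size ≥ k) − (#blocks of size ≥ k + 1), so the partition is: 4 block(s) of size 1, 1 block(s) of size 2.
In nonincreasing order the block sizes are [2, 1, 1, 1, 1].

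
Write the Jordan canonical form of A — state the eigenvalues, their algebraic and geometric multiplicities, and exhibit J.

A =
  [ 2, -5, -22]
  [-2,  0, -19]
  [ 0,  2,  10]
J_3(4)

The characteristic polynomial is
  det(x·I − A) = x^3 - 12*x^2 + 48*x - 64 = (x - 4)^3

Eigenvalues and multiplicities (the geometric multiplicity of λ is n − rank(A − λI), which equals the number of Jordan blocks for λ):
  λ = 4: algebraic multiplicity = 3, geometric multiplicity = 1

Determining the block sizes for each eigenvalue:
  λ = 4: one block (gm = 1), so the single block has size am = 3 → block sizes [3]

Assembling the blocks gives a Jordan form
J =
  [4, 1, 0]
  [0, 4, 1]
  [0, 0, 4]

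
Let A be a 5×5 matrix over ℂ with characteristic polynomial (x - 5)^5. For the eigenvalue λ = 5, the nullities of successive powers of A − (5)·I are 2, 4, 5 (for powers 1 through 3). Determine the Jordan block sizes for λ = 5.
Block sizes for λ = 5: [3, 2]

From the dimensions of kernels of powers, the number of Jordan blocks of size at least j is d_j − d_{j−1} where d_j = dim ker(N^j) (with d_0 = 0). Computing the differences gives [2, 2, 1].
The number of blocks of size exactly k is (#blocks of size ≥ k) − (#blocks of size ≥ k + 1), so the partition is: 1 block(s) of size 2, 1 block(s) of size 3.
In nonincreasing order the block sizes are [3, 2].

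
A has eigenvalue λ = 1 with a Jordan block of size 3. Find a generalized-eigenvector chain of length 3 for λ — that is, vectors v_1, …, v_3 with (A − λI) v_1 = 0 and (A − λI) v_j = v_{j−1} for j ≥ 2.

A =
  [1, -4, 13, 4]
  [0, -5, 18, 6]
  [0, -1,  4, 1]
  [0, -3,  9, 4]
A Jordan chain for λ = 1 of length 3:
v_1 = (-1, 0, 0, 0)ᵀ
v_2 = (-4, -6, -1, -3)ᵀ
v_3 = (0, 1, 0, 0)ᵀ

Let N = A − (1)·I. We want v_3 with N^3 v_3 = 0 but N^2 v_3 ≠ 0; then v_{j-1} := N · v_j for j = 3, …, 2.

Pick v_3 = (0, 1, 0, 0)ᵀ.
Then v_2 = N · v_3 = (-4, -6, -1, -3)ᵀ.
Then v_1 = N · v_2 = (-1, 0, 0, 0)ᵀ.

Sanity check: (A − (1)·I) v_1 = (0, 0, 0, 0)ᵀ = 0. ✓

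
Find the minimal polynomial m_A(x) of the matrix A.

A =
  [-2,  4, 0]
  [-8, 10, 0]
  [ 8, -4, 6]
x^2 - 8*x + 12

The characteristic polynomial is χ_A(x) = (x - 6)^2*(x - 2), so the eigenvalues are known. The minimal polynomial is
  m_A(x) = Π_λ (x − λ)^{k_λ}
where k_λ is the size of the *largest* Jordan block for λ (equivalently, the smallest k with (A − λI)^k v = 0 for every generalised eigenvector v of λ).

  λ = 2: largest Jordan block has size 1, contributing (x − 2)
  λ = 6: largest Jordan block has size 1, contributing (x − 6)

So m_A(x) = (x - 6)*(x - 2) = x^2 - 8*x + 12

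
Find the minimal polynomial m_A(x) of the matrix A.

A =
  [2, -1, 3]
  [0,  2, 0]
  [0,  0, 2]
x^2 - 4*x + 4

The characteristic polynomial is χ_A(x) = (x - 2)^3, so the eigenvalues are known. The minimal polynomial is
  m_A(x) = Π_λ (x − λ)^{k_λ}
where k_λ is the size of the *largest* Jordan block for λ (equivalently, the smallest k with (A − λI)^k v = 0 for every generalised eigenvector v of λ).

  λ = 2: largest Jordan block has size 2, contributing (x − 2)^2

So m_A(x) = (x - 2)^2 = x^2 - 4*x + 4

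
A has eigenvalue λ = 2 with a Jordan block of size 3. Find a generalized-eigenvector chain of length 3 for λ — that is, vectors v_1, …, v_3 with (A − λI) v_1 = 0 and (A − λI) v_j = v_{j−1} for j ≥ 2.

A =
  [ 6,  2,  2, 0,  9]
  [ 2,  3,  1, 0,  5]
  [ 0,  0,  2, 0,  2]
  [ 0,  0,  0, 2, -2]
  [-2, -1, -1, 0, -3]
A Jordan chain for λ = 2 of length 3:
v_1 = (2, 0, -4, 4, 0)ᵀ
v_2 = (4, 2, 0, 0, -2)ᵀ
v_3 = (1, 0, 0, 0, 0)ᵀ

Let N = A − (2)·I. We want v_3 with N^3 v_3 = 0 but N^2 v_3 ≠ 0; then v_{j-1} := N · v_j for j = 3, …, 2.

Pick v_3 = (1, 0, 0, 0, 0)ᵀ.
Then v_2 = N · v_3 = (4, 2, 0, 0, -2)ᵀ.
Then v_1 = N · v_2 = (2, 0, -4, 4, 0)ᵀ.

Sanity check: (A − (2)·I) v_1 = (0, 0, 0, 0, 0)ᵀ = 0. ✓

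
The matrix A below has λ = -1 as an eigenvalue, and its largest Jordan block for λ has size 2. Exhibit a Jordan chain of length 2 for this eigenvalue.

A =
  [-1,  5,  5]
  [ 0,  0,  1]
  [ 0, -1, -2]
A Jordan chain for λ = -1 of length 2:
v_1 = (5, 1, -1)ᵀ
v_2 = (0, 1, 0)ᵀ

Let N = A − (-1)·I. We want v_2 with N^2 v_2 = 0 but N^1 v_2 ≠ 0; then v_{j-1} := N · v_j for j = 2, …, 2.

Pick v_2 = (0, 1, 0)ᵀ.
Then v_1 = N · v_2 = (5, 1, -1)ᵀ.

Sanity check: (A − (-1)·I) v_1 = (0, 0, 0)ᵀ = 0. ✓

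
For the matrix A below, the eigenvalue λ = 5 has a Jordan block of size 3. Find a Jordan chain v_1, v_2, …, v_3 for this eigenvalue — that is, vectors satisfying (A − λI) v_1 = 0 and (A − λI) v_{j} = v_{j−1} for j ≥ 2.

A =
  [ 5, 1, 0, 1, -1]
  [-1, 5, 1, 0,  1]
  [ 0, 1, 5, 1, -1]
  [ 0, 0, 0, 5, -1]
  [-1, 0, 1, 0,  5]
A Jordan chain for λ = 5 of length 3:
v_1 = (0, -1, 0, 1, 0)ᵀ
v_2 = (0, -1, 0, 0, -1)ᵀ
v_3 = (1, 0, 0, 0, 0)ᵀ

Let N = A − (5)·I. We want v_3 with N^3 v_3 = 0 but N^2 v_3 ≠ 0; then v_{j-1} := N · v_j for j = 3, …, 2.

Pick v_3 = (1, 0, 0, 0, 0)ᵀ.
Then v_2 = N · v_3 = (0, -1, 0, 0, -1)ᵀ.
Then v_1 = N · v_2 = (0, -1, 0, 1, 0)ᵀ.

Sanity check: (A − (5)·I) v_1 = (0, 0, 0, 0, 0)ᵀ = 0. ✓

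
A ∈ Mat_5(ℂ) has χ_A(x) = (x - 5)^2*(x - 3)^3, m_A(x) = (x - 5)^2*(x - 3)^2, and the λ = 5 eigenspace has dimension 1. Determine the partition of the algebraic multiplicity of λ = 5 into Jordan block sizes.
Block sizes for λ = 5: [2]

Step 1 — from the characteristic polynomial, algebraic multiplicity of λ = 5 is 2. From dim ker(A − (5)·I) = 1, there are exactly 1 Jordan blocks for λ = 5.
Step 2 — from the minimal polynomial, the factor (x − 5)^2 tells us the largest block for λ = 5 has size 2.
Step 3 — with total size 2, 1 blocks, and largest block 2, the block sizes (in nonincreasing order) are [2].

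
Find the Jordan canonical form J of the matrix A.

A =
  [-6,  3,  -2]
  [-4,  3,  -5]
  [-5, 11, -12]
J_3(-5)

The characteristic polynomial is
  det(x·I − A) = x^3 + 15*x^2 + 75*x + 125 = (x + 5)^3

Eigenvalues and multiplicities (the geometric multiplicity of λ is n − rank(A − λI), which equals the number of Jordan blocks for λ):
  λ = -5: algebraic multiplicity = 3, geometric multiplicity = 1

Determining the block sizes for each eigenvalue:
  λ = -5: one block (gm = 1), so the single block has size am = 3 → block sizes [3]

Assembling the blocks gives a Jordan form
J =
  [-5,  1,  0]
  [ 0, -5,  1]
  [ 0,  0, -5]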